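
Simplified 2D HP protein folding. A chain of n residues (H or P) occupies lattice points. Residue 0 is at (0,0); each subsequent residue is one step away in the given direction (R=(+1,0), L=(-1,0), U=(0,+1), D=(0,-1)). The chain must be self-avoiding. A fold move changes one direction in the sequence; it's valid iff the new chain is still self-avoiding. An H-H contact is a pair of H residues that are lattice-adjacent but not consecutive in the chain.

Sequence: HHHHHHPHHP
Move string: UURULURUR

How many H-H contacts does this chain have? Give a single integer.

Answer: 2

Derivation:
Positions: [(0, 0), (0, 1), (0, 2), (1, 2), (1, 3), (0, 3), (0, 4), (1, 4), (1, 5), (2, 5)]
H-H contact: residue 2 @(0,2) - residue 5 @(0, 3)
H-H contact: residue 4 @(1,3) - residue 7 @(1, 4)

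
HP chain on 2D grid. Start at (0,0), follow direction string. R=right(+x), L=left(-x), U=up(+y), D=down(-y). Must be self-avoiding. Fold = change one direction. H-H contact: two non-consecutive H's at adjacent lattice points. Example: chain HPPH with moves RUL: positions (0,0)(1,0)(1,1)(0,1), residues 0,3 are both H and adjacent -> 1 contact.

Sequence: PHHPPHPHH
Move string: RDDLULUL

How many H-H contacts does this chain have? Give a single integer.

Positions: [(0, 0), (1, 0), (1, -1), (1, -2), (0, -2), (0, -1), (-1, -1), (-1, 0), (-2, 0)]
H-H contact: residue 2 @(1,-1) - residue 5 @(0, -1)

Answer: 1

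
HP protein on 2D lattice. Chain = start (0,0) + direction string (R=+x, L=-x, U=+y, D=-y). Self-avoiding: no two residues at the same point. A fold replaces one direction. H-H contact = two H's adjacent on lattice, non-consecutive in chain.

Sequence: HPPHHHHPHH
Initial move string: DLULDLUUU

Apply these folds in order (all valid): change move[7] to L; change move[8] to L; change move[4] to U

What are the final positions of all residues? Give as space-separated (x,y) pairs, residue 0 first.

Initial moves: DLULDLUUU
Fold: move[7]->L => DLULDLULU (positions: [(0, 0), (0, -1), (-1, -1), (-1, 0), (-2, 0), (-2, -1), (-3, -1), (-3, 0), (-4, 0), (-4, 1)])
Fold: move[8]->L => DLULDLULL (positions: [(0, 0), (0, -1), (-1, -1), (-1, 0), (-2, 0), (-2, -1), (-3, -1), (-3, 0), (-4, 0), (-5, 0)])
Fold: move[4]->U => DLULULULL (positions: [(0, 0), (0, -1), (-1, -1), (-1, 0), (-2, 0), (-2, 1), (-3, 1), (-3, 2), (-4, 2), (-5, 2)])

Answer: (0,0) (0,-1) (-1,-1) (-1,0) (-2,0) (-2,1) (-3,1) (-3,2) (-4,2) (-5,2)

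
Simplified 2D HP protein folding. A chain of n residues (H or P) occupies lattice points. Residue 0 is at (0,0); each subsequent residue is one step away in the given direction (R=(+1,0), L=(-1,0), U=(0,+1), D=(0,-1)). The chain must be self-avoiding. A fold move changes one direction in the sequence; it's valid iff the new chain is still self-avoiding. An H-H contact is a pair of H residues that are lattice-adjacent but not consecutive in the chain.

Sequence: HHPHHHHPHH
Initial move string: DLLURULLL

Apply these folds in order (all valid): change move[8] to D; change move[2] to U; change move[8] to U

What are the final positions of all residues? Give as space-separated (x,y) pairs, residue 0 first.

Initial moves: DLLURULLL
Fold: move[8]->D => DLLURULLD (positions: [(0, 0), (0, -1), (-1, -1), (-2, -1), (-2, 0), (-1, 0), (-1, 1), (-2, 1), (-3, 1), (-3, 0)])
Fold: move[2]->U => DLUURULLD (positions: [(0, 0), (0, -1), (-1, -1), (-1, 0), (-1, 1), (0, 1), (0, 2), (-1, 2), (-2, 2), (-2, 1)])
Fold: move[8]->U => DLUURULLU (positions: [(0, 0), (0, -1), (-1, -1), (-1, 0), (-1, 1), (0, 1), (0, 2), (-1, 2), (-2, 2), (-2, 3)])

Answer: (0,0) (0,-1) (-1,-1) (-1,0) (-1,1) (0,1) (0,2) (-1,2) (-2,2) (-2,3)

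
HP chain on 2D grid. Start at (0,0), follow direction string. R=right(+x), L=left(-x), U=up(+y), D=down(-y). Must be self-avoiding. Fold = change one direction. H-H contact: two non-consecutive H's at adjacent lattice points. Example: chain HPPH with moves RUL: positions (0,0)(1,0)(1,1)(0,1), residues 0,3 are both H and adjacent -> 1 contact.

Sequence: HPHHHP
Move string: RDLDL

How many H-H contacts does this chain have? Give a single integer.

Positions: [(0, 0), (1, 0), (1, -1), (0, -1), (0, -2), (-1, -2)]
H-H contact: residue 0 @(0,0) - residue 3 @(0, -1)

Answer: 1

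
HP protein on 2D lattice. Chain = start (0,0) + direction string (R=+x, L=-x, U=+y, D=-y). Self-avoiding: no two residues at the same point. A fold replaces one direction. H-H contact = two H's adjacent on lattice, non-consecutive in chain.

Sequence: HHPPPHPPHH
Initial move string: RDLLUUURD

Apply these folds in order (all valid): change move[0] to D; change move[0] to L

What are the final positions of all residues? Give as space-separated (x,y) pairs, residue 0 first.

Answer: (0,0) (-1,0) (-1,-1) (-2,-1) (-3,-1) (-3,0) (-3,1) (-3,2) (-2,2) (-2,1)

Derivation:
Initial moves: RDLLUUURD
Fold: move[0]->D => DDLLUUURD (positions: [(0, 0), (0, -1), (0, -2), (-1, -2), (-2, -2), (-2, -1), (-2, 0), (-2, 1), (-1, 1), (-1, 0)])
Fold: move[0]->L => LDLLUUURD (positions: [(0, 0), (-1, 0), (-1, -1), (-2, -1), (-3, -1), (-3, 0), (-3, 1), (-3, 2), (-2, 2), (-2, 1)])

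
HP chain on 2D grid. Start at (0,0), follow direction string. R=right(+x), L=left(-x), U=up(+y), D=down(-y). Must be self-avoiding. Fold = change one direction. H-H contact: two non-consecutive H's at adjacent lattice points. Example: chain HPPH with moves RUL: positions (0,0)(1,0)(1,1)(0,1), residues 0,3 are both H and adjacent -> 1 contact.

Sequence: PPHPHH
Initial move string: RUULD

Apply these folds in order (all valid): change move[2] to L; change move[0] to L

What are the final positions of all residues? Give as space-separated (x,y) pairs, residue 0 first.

Initial moves: RUULD
Fold: move[2]->L => RULLD (positions: [(0, 0), (1, 0), (1, 1), (0, 1), (-1, 1), (-1, 0)])
Fold: move[0]->L => LULLD (positions: [(0, 0), (-1, 0), (-1, 1), (-2, 1), (-3, 1), (-3, 0)])

Answer: (0,0) (-1,0) (-1,1) (-2,1) (-3,1) (-3,0)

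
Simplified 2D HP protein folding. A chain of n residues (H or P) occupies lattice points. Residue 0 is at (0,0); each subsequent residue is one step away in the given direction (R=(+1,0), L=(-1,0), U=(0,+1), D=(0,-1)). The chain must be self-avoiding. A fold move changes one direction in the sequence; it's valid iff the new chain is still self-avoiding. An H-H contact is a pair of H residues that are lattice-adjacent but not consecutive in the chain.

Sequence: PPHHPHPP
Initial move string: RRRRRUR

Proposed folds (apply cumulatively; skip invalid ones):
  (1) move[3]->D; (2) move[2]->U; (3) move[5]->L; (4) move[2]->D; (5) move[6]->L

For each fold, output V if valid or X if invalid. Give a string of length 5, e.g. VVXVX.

Initial: RRRRRUR -> [(0, 0), (1, 0), (2, 0), (3, 0), (4, 0), (5, 0), (5, 1), (6, 1)]
Fold 1: move[3]->D => RRRDRUR VALID
Fold 2: move[2]->U => RRUDRUR INVALID (collision), skipped
Fold 3: move[5]->L => RRRDRLR INVALID (collision), skipped
Fold 4: move[2]->D => RRDDRUR VALID
Fold 5: move[6]->L => RRDDRUL INVALID (collision), skipped

Answer: VXXVX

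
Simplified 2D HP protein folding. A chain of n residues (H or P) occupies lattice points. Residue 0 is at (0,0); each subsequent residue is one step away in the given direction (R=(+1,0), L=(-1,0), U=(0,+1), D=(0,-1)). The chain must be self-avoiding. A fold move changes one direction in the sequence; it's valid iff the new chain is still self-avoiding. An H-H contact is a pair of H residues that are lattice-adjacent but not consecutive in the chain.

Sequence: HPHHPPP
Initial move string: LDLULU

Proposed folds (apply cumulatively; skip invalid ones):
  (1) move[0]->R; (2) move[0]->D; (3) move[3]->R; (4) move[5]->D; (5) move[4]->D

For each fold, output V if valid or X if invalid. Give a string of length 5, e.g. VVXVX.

Initial: LDLULU -> [(0, 0), (-1, 0), (-1, -1), (-2, -1), (-2, 0), (-3, 0), (-3, 1)]
Fold 1: move[0]->R => RDLULU INVALID (collision), skipped
Fold 2: move[0]->D => DDLULU VALID
Fold 3: move[3]->R => DDLRLU INVALID (collision), skipped
Fold 4: move[5]->D => DDLULD VALID
Fold 5: move[4]->D => DDLUDD INVALID (collision), skipped

Answer: XVXVX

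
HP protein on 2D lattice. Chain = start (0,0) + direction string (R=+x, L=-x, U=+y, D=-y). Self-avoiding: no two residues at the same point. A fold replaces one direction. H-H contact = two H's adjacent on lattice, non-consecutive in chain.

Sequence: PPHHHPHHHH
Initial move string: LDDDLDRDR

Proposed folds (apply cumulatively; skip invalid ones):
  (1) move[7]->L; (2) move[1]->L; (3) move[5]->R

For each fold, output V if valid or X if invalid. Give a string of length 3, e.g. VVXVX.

Initial: LDDDLDRDR -> [(0, 0), (-1, 0), (-1, -1), (-1, -2), (-1, -3), (-2, -3), (-2, -4), (-1, -4), (-1, -5), (0, -5)]
Fold 1: move[7]->L => LDDDLDRLR INVALID (collision), skipped
Fold 2: move[1]->L => LLDDLDRDR VALID
Fold 3: move[5]->R => LLDDLRRDR INVALID (collision), skipped

Answer: XVX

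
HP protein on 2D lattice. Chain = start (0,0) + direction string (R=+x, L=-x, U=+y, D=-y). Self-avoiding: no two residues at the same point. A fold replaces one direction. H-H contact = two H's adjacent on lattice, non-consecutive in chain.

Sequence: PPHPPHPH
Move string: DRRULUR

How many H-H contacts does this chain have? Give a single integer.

Positions: [(0, 0), (0, -1), (1, -1), (2, -1), (2, 0), (1, 0), (1, 1), (2, 1)]
H-H contact: residue 2 @(1,-1) - residue 5 @(1, 0)

Answer: 1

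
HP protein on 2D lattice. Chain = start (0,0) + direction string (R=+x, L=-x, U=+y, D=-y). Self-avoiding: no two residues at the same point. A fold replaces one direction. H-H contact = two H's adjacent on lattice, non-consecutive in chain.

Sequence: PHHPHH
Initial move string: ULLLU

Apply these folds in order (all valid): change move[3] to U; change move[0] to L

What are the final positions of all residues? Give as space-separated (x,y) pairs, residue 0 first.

Answer: (0,0) (-1,0) (-2,0) (-3,0) (-3,1) (-3,2)

Derivation:
Initial moves: ULLLU
Fold: move[3]->U => ULLUU (positions: [(0, 0), (0, 1), (-1, 1), (-2, 1), (-2, 2), (-2, 3)])
Fold: move[0]->L => LLLUU (positions: [(0, 0), (-1, 0), (-2, 0), (-3, 0), (-3, 1), (-3, 2)])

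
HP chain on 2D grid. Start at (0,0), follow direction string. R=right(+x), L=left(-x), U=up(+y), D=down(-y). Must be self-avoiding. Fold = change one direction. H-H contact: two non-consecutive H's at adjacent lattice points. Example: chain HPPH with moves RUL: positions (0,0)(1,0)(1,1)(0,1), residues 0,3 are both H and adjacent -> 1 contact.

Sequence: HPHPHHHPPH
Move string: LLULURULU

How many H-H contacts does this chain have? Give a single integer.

Answer: 0

Derivation:
Positions: [(0, 0), (-1, 0), (-2, 0), (-2, 1), (-3, 1), (-3, 2), (-2, 2), (-2, 3), (-3, 3), (-3, 4)]
No H-H contacts found.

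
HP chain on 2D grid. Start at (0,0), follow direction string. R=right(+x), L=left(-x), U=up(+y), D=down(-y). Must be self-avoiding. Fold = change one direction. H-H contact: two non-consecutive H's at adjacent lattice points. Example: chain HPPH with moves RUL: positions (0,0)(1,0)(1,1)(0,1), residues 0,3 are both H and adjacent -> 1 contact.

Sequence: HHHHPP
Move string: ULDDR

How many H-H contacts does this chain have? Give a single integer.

Positions: [(0, 0), (0, 1), (-1, 1), (-1, 0), (-1, -1), (0, -1)]
H-H contact: residue 0 @(0,0) - residue 3 @(-1, 0)

Answer: 1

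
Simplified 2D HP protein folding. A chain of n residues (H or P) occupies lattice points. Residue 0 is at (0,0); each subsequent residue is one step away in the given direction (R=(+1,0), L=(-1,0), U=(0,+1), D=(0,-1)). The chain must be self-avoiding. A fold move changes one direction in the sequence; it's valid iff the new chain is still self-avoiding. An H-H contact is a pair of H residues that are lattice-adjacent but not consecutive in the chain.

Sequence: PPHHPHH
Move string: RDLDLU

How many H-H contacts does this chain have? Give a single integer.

Positions: [(0, 0), (1, 0), (1, -1), (0, -1), (0, -2), (-1, -2), (-1, -1)]
H-H contact: residue 3 @(0,-1) - residue 6 @(-1, -1)

Answer: 1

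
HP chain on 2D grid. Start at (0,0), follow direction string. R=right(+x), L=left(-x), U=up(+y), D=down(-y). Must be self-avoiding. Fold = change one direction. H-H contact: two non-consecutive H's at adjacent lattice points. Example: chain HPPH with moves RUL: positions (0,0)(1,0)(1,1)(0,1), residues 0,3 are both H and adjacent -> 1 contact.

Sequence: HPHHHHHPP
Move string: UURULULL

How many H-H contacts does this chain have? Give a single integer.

Positions: [(0, 0), (0, 1), (0, 2), (1, 2), (1, 3), (0, 3), (0, 4), (-1, 4), (-2, 4)]
H-H contact: residue 2 @(0,2) - residue 5 @(0, 3)

Answer: 1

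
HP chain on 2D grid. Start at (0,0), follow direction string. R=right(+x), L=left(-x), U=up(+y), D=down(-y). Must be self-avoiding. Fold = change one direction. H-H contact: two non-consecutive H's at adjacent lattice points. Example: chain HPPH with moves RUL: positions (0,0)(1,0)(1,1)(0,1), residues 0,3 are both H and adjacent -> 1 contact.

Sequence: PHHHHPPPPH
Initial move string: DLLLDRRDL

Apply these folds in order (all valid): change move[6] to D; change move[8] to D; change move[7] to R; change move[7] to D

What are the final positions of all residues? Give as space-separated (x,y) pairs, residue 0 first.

Initial moves: DLLLDRRDL
Fold: move[6]->D => DLLLDRDDL (positions: [(0, 0), (0, -1), (-1, -1), (-2, -1), (-3, -1), (-3, -2), (-2, -2), (-2, -3), (-2, -4), (-3, -4)])
Fold: move[8]->D => DLLLDRDDD (positions: [(0, 0), (0, -1), (-1, -1), (-2, -1), (-3, -1), (-3, -2), (-2, -2), (-2, -3), (-2, -4), (-2, -5)])
Fold: move[7]->R => DLLLDRDRD (positions: [(0, 0), (0, -1), (-1, -1), (-2, -1), (-3, -1), (-3, -2), (-2, -2), (-2, -3), (-1, -3), (-1, -4)])
Fold: move[7]->D => DLLLDRDDD (positions: [(0, 0), (0, -1), (-1, -1), (-2, -1), (-3, -1), (-3, -2), (-2, -2), (-2, -3), (-2, -4), (-2, -5)])

Answer: (0,0) (0,-1) (-1,-1) (-2,-1) (-3,-1) (-3,-2) (-2,-2) (-2,-3) (-2,-4) (-2,-5)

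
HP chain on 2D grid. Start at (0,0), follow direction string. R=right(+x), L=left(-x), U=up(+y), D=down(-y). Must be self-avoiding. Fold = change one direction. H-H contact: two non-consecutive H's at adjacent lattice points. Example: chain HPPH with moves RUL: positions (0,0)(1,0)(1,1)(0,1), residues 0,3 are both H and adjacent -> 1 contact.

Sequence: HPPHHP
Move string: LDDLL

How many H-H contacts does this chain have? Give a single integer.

Positions: [(0, 0), (-1, 0), (-1, -1), (-1, -2), (-2, -2), (-3, -2)]
No H-H contacts found.

Answer: 0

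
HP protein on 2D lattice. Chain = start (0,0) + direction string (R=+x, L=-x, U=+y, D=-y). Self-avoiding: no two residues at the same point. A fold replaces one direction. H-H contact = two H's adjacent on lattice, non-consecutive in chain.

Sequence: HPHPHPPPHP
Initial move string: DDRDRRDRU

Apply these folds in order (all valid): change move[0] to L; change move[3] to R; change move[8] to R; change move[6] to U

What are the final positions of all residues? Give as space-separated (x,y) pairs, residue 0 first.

Initial moves: DDRDRRDRU
Fold: move[0]->L => LDRDRRDRU (positions: [(0, 0), (-1, 0), (-1, -1), (0, -1), (0, -2), (1, -2), (2, -2), (2, -3), (3, -3), (3, -2)])
Fold: move[3]->R => LDRRRRDRU (positions: [(0, 0), (-1, 0), (-1, -1), (0, -1), (1, -1), (2, -1), (3, -1), (3, -2), (4, -2), (4, -1)])
Fold: move[8]->R => LDRRRRDRR (positions: [(0, 0), (-1, 0), (-1, -1), (0, -1), (1, -1), (2, -1), (3, -1), (3, -2), (4, -2), (5, -2)])
Fold: move[6]->U => LDRRRRURR (positions: [(0, 0), (-1, 0), (-1, -1), (0, -1), (1, -1), (2, -1), (3, -1), (3, 0), (4, 0), (5, 0)])

Answer: (0,0) (-1,0) (-1,-1) (0,-1) (1,-1) (2,-1) (3,-1) (3,0) (4,0) (5,0)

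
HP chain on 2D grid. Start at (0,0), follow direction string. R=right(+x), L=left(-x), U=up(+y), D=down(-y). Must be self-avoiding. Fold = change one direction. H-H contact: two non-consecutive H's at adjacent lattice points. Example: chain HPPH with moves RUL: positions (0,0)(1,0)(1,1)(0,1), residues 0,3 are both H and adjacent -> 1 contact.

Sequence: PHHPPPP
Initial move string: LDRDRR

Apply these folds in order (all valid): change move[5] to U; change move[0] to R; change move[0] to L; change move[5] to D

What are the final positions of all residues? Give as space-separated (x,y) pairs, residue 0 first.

Answer: (0,0) (-1,0) (-1,-1) (0,-1) (0,-2) (1,-2) (1,-3)

Derivation:
Initial moves: LDRDRR
Fold: move[5]->U => LDRDRU (positions: [(0, 0), (-1, 0), (-1, -1), (0, -1), (0, -2), (1, -2), (1, -1)])
Fold: move[0]->R => RDRDRU (positions: [(0, 0), (1, 0), (1, -1), (2, -1), (2, -2), (3, -2), (3, -1)])
Fold: move[0]->L => LDRDRU (positions: [(0, 0), (-1, 0), (-1, -1), (0, -1), (0, -2), (1, -2), (1, -1)])
Fold: move[5]->D => LDRDRD (positions: [(0, 0), (-1, 0), (-1, -1), (0, -1), (0, -2), (1, -2), (1, -3)])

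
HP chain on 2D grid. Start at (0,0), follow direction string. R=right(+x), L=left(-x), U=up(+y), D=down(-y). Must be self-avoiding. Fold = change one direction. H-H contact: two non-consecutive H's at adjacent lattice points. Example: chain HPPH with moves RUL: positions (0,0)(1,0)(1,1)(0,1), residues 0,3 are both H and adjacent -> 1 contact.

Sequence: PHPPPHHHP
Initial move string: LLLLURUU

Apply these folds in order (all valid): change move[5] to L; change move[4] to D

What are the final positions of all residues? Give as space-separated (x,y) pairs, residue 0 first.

Answer: (0,0) (-1,0) (-2,0) (-3,0) (-4,0) (-4,-1) (-5,-1) (-5,0) (-5,1)

Derivation:
Initial moves: LLLLURUU
Fold: move[5]->L => LLLLULUU (positions: [(0, 0), (-1, 0), (-2, 0), (-3, 0), (-4, 0), (-4, 1), (-5, 1), (-5, 2), (-5, 3)])
Fold: move[4]->D => LLLLDLUU (positions: [(0, 0), (-1, 0), (-2, 0), (-3, 0), (-4, 0), (-4, -1), (-5, -1), (-5, 0), (-5, 1)])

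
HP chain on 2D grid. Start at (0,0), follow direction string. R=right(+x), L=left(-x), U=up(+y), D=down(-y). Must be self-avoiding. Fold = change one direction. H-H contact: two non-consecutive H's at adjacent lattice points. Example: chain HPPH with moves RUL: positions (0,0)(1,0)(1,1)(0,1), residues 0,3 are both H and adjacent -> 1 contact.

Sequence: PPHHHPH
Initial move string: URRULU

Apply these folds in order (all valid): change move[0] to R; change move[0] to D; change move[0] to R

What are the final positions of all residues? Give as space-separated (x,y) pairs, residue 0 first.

Initial moves: URRULU
Fold: move[0]->R => RRRULU (positions: [(0, 0), (1, 0), (2, 0), (3, 0), (3, 1), (2, 1), (2, 2)])
Fold: move[0]->D => DRRULU (positions: [(0, 0), (0, -1), (1, -1), (2, -1), (2, 0), (1, 0), (1, 1)])
Fold: move[0]->R => RRRULU (positions: [(0, 0), (1, 0), (2, 0), (3, 0), (3, 1), (2, 1), (2, 2)])

Answer: (0,0) (1,0) (2,0) (3,0) (3,1) (2,1) (2,2)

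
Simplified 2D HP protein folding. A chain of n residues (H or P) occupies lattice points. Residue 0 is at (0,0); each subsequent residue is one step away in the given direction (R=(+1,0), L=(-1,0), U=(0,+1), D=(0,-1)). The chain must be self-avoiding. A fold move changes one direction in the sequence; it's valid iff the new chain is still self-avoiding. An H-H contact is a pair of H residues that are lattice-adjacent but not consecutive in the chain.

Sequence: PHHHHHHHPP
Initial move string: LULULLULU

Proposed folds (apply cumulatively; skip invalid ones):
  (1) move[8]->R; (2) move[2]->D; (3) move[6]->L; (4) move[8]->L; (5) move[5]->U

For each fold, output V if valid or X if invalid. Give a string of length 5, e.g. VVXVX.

Initial: LULULLULU -> [(0, 0), (-1, 0), (-1, 1), (-2, 1), (-2, 2), (-3, 2), (-4, 2), (-4, 3), (-5, 3), (-5, 4)]
Fold 1: move[8]->R => LULULLULR INVALID (collision), skipped
Fold 2: move[2]->D => LUDULLULU INVALID (collision), skipped
Fold 3: move[6]->L => LULULLLLU VALID
Fold 4: move[8]->L => LULULLLLL VALID
Fold 5: move[5]->U => LULULULLL VALID

Answer: XXVVV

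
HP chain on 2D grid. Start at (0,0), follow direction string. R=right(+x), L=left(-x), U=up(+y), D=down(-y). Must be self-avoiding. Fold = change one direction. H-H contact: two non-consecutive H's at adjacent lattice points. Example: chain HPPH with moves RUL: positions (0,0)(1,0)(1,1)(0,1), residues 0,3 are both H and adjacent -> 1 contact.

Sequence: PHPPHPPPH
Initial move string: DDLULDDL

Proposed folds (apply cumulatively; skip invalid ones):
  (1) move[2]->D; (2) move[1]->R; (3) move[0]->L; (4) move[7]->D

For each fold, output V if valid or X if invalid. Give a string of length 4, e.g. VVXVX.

Initial: DDLULDDL -> [(0, 0), (0, -1), (0, -2), (-1, -2), (-1, -1), (-2, -1), (-2, -2), (-2, -3), (-3, -3)]
Fold 1: move[2]->D => DDDULDDL INVALID (collision), skipped
Fold 2: move[1]->R => DRLULDDL INVALID (collision), skipped
Fold 3: move[0]->L => LDLULDDL VALID
Fold 4: move[7]->D => LDLULDDD VALID

Answer: XXVV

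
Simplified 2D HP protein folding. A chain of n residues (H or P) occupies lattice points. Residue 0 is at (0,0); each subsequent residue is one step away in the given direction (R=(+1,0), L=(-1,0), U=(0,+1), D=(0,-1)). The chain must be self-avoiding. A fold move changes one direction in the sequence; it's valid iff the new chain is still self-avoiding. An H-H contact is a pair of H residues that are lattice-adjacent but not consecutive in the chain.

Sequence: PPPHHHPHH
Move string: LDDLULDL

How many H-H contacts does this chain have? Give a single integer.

Positions: [(0, 0), (-1, 0), (-1, -1), (-1, -2), (-2, -2), (-2, -1), (-3, -1), (-3, -2), (-4, -2)]
H-H contact: residue 4 @(-2,-2) - residue 7 @(-3, -2)

Answer: 1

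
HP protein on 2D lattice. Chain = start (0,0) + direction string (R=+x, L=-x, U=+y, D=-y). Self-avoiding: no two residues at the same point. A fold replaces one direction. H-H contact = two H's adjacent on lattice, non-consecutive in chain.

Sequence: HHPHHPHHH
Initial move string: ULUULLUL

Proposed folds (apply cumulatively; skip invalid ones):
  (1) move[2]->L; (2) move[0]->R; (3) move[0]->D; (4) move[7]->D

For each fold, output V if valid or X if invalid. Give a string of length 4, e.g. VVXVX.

Initial: ULUULLUL -> [(0, 0), (0, 1), (-1, 1), (-1, 2), (-1, 3), (-2, 3), (-3, 3), (-3, 4), (-4, 4)]
Fold 1: move[2]->L => ULLULLUL VALID
Fold 2: move[0]->R => RLLULLUL INVALID (collision), skipped
Fold 3: move[0]->D => DLLULLUL VALID
Fold 4: move[7]->D => DLLULLUD INVALID (collision), skipped

Answer: VXVX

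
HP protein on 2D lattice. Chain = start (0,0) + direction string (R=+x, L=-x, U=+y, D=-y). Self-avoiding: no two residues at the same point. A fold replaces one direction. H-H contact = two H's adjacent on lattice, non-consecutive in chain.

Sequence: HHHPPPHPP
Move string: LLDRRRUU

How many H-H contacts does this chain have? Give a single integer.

Answer: 0

Derivation:
Positions: [(0, 0), (-1, 0), (-2, 0), (-2, -1), (-1, -1), (0, -1), (1, -1), (1, 0), (1, 1)]
No H-H contacts found.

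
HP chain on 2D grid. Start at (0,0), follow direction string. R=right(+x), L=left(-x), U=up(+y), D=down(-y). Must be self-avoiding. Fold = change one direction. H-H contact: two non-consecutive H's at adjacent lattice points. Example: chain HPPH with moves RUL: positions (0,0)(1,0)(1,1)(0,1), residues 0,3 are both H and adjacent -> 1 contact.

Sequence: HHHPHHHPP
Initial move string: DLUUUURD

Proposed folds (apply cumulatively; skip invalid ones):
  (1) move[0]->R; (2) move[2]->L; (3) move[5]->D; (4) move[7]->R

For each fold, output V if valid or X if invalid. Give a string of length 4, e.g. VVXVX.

Answer: XVXV

Derivation:
Initial: DLUUUURD -> [(0, 0), (0, -1), (-1, -1), (-1, 0), (-1, 1), (-1, 2), (-1, 3), (0, 3), (0, 2)]
Fold 1: move[0]->R => RLUUUURD INVALID (collision), skipped
Fold 2: move[2]->L => DLLUUURD VALID
Fold 3: move[5]->D => DLLUUDRD INVALID (collision), skipped
Fold 4: move[7]->R => DLLUUURR VALID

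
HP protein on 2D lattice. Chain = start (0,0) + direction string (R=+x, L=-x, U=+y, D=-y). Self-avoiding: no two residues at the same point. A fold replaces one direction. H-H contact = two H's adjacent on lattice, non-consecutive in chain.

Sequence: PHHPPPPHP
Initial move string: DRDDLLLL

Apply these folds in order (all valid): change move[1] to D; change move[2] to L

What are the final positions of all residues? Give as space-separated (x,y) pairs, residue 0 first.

Answer: (0,0) (0,-1) (0,-2) (-1,-2) (-1,-3) (-2,-3) (-3,-3) (-4,-3) (-5,-3)

Derivation:
Initial moves: DRDDLLLL
Fold: move[1]->D => DDDDLLLL (positions: [(0, 0), (0, -1), (0, -2), (0, -3), (0, -4), (-1, -4), (-2, -4), (-3, -4), (-4, -4)])
Fold: move[2]->L => DDLDLLLL (positions: [(0, 0), (0, -1), (0, -2), (-1, -2), (-1, -3), (-2, -3), (-3, -3), (-4, -3), (-5, -3)])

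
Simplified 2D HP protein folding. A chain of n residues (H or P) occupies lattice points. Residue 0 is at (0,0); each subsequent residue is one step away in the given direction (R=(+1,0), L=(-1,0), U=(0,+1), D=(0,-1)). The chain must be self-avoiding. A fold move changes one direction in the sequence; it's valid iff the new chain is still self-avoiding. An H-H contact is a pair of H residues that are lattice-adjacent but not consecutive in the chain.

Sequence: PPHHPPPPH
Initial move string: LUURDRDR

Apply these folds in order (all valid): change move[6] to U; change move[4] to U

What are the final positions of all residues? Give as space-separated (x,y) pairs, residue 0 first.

Answer: (0,0) (-1,0) (-1,1) (-1,2) (0,2) (0,3) (1,3) (1,4) (2,4)

Derivation:
Initial moves: LUURDRDR
Fold: move[6]->U => LUURDRUR (positions: [(0, 0), (-1, 0), (-1, 1), (-1, 2), (0, 2), (0, 1), (1, 1), (1, 2), (2, 2)])
Fold: move[4]->U => LUURURUR (positions: [(0, 0), (-1, 0), (-1, 1), (-1, 2), (0, 2), (0, 3), (1, 3), (1, 4), (2, 4)])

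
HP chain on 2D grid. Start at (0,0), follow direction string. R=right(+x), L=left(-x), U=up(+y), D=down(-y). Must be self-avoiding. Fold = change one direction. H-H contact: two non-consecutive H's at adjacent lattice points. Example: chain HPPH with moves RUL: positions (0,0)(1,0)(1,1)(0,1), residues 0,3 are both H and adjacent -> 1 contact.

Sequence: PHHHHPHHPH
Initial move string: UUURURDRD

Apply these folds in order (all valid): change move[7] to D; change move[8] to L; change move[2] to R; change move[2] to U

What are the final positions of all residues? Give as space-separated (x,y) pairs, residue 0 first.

Answer: (0,0) (0,1) (0,2) (0,3) (1,3) (1,4) (2,4) (2,3) (2,2) (1,2)

Derivation:
Initial moves: UUURURDRD
Fold: move[7]->D => UUURURDDD (positions: [(0, 0), (0, 1), (0, 2), (0, 3), (1, 3), (1, 4), (2, 4), (2, 3), (2, 2), (2, 1)])
Fold: move[8]->L => UUURURDDL (positions: [(0, 0), (0, 1), (0, 2), (0, 3), (1, 3), (1, 4), (2, 4), (2, 3), (2, 2), (1, 2)])
Fold: move[2]->R => UURRURDDL (positions: [(0, 0), (0, 1), (0, 2), (1, 2), (2, 2), (2, 3), (3, 3), (3, 2), (3, 1), (2, 1)])
Fold: move[2]->U => UUURURDDL (positions: [(0, 0), (0, 1), (0, 2), (0, 3), (1, 3), (1, 4), (2, 4), (2, 3), (2, 2), (1, 2)])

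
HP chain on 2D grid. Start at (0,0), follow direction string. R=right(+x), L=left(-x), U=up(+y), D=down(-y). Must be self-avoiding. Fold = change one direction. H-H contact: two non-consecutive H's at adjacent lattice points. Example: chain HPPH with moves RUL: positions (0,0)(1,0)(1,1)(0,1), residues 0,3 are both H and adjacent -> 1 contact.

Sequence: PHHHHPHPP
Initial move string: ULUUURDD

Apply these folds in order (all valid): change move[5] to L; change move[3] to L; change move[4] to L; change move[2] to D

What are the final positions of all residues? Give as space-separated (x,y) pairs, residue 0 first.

Initial moves: ULUUURDD
Fold: move[5]->L => ULUUULDD (positions: [(0, 0), (0, 1), (-1, 1), (-1, 2), (-1, 3), (-1, 4), (-2, 4), (-2, 3), (-2, 2)])
Fold: move[3]->L => ULULULDD (positions: [(0, 0), (0, 1), (-1, 1), (-1, 2), (-2, 2), (-2, 3), (-3, 3), (-3, 2), (-3, 1)])
Fold: move[4]->L => ULULLLDD (positions: [(0, 0), (0, 1), (-1, 1), (-1, 2), (-2, 2), (-3, 2), (-4, 2), (-4, 1), (-4, 0)])
Fold: move[2]->D => ULDLLLDD (positions: [(0, 0), (0, 1), (-1, 1), (-1, 0), (-2, 0), (-3, 0), (-4, 0), (-4, -1), (-4, -2)])

Answer: (0,0) (0,1) (-1,1) (-1,0) (-2,0) (-3,0) (-4,0) (-4,-1) (-4,-2)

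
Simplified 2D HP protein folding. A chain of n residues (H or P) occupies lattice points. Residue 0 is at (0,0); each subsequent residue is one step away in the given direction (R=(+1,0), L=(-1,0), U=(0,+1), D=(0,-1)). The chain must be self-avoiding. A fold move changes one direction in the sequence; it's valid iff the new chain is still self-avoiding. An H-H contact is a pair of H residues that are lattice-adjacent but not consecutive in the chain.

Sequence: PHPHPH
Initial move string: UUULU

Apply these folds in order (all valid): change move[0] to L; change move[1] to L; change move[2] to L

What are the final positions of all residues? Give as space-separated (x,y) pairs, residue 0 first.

Answer: (0,0) (-1,0) (-2,0) (-3,0) (-4,0) (-4,1)

Derivation:
Initial moves: UUULU
Fold: move[0]->L => LUULU (positions: [(0, 0), (-1, 0), (-1, 1), (-1, 2), (-2, 2), (-2, 3)])
Fold: move[1]->L => LLULU (positions: [(0, 0), (-1, 0), (-2, 0), (-2, 1), (-3, 1), (-3, 2)])
Fold: move[2]->L => LLLLU (positions: [(0, 0), (-1, 0), (-2, 0), (-3, 0), (-4, 0), (-4, 1)])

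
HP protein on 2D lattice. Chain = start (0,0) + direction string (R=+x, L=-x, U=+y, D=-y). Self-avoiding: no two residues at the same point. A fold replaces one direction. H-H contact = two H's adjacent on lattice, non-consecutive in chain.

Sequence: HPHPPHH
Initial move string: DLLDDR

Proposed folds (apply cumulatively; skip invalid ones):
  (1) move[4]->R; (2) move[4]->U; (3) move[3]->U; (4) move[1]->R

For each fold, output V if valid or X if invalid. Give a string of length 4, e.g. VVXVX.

Answer: VXXX

Derivation:
Initial: DLLDDR -> [(0, 0), (0, -1), (-1, -1), (-2, -1), (-2, -2), (-2, -3), (-1, -3)]
Fold 1: move[4]->R => DLLDRR VALID
Fold 2: move[4]->U => DLLDUR INVALID (collision), skipped
Fold 3: move[3]->U => DLLURR INVALID (collision), skipped
Fold 4: move[1]->R => DRLDRR INVALID (collision), skipped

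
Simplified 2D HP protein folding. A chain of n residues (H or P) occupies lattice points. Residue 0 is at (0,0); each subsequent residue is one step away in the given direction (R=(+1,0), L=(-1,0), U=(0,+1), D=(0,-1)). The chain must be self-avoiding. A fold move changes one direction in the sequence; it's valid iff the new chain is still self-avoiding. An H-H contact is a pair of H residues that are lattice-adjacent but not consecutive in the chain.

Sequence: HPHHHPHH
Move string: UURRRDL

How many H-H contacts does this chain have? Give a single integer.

Answer: 1

Derivation:
Positions: [(0, 0), (0, 1), (0, 2), (1, 2), (2, 2), (3, 2), (3, 1), (2, 1)]
H-H contact: residue 4 @(2,2) - residue 7 @(2, 1)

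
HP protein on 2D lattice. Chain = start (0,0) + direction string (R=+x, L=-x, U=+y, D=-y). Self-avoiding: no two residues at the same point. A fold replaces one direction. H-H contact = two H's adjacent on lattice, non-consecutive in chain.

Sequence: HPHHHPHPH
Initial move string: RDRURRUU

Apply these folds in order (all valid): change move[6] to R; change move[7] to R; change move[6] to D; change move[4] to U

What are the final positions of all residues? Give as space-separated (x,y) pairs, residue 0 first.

Initial moves: RDRURRUU
Fold: move[6]->R => RDRURRRU (positions: [(0, 0), (1, 0), (1, -1), (2, -1), (2, 0), (3, 0), (4, 0), (5, 0), (5, 1)])
Fold: move[7]->R => RDRURRRR (positions: [(0, 0), (1, 0), (1, -1), (2, -1), (2, 0), (3, 0), (4, 0), (5, 0), (6, 0)])
Fold: move[6]->D => RDRURRDR (positions: [(0, 0), (1, 0), (1, -1), (2, -1), (2, 0), (3, 0), (4, 0), (4, -1), (5, -1)])
Fold: move[4]->U => RDRUURDR (positions: [(0, 0), (1, 0), (1, -1), (2, -1), (2, 0), (2, 1), (3, 1), (3, 0), (4, 0)])

Answer: (0,0) (1,0) (1,-1) (2,-1) (2,0) (2,1) (3,1) (3,0) (4,0)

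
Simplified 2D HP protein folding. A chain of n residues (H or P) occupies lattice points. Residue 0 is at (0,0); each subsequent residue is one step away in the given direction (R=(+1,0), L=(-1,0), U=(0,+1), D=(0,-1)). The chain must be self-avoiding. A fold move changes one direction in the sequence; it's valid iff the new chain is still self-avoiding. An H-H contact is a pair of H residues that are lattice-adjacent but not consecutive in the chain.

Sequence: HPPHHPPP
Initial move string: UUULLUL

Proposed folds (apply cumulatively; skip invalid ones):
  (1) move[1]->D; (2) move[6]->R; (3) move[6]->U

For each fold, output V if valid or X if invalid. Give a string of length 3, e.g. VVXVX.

Initial: UUULLUL -> [(0, 0), (0, 1), (0, 2), (0, 3), (-1, 3), (-2, 3), (-2, 4), (-3, 4)]
Fold 1: move[1]->D => UDULLUL INVALID (collision), skipped
Fold 2: move[6]->R => UUULLUR VALID
Fold 3: move[6]->U => UUULLUU VALID

Answer: XVV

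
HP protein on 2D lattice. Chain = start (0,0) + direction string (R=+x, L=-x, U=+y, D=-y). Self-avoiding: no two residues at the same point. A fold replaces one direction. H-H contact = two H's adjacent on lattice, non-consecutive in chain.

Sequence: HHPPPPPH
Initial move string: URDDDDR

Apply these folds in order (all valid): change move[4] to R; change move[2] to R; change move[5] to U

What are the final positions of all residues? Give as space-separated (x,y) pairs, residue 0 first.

Initial moves: URDDDDR
Fold: move[4]->R => URDDRDR (positions: [(0, 0), (0, 1), (1, 1), (1, 0), (1, -1), (2, -1), (2, -2), (3, -2)])
Fold: move[2]->R => URRDRDR (positions: [(0, 0), (0, 1), (1, 1), (2, 1), (2, 0), (3, 0), (3, -1), (4, -1)])
Fold: move[5]->U => URRDRUR (positions: [(0, 0), (0, 1), (1, 1), (2, 1), (2, 0), (3, 0), (3, 1), (4, 1)])

Answer: (0,0) (0,1) (1,1) (2,1) (2,0) (3,0) (3,1) (4,1)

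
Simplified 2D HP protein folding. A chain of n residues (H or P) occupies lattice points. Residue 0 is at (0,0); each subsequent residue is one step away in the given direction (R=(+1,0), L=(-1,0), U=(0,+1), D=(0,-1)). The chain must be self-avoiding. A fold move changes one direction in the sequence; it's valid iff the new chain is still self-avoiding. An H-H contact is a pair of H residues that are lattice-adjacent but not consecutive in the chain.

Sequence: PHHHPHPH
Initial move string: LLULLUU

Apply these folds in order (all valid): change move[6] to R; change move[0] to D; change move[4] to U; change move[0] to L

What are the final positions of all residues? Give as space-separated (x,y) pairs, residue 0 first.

Initial moves: LLULLUU
Fold: move[6]->R => LLULLUR (positions: [(0, 0), (-1, 0), (-2, 0), (-2, 1), (-3, 1), (-4, 1), (-4, 2), (-3, 2)])
Fold: move[0]->D => DLULLUR (positions: [(0, 0), (0, -1), (-1, -1), (-1, 0), (-2, 0), (-3, 0), (-3, 1), (-2, 1)])
Fold: move[4]->U => DLULUUR (positions: [(0, 0), (0, -1), (-1, -1), (-1, 0), (-2, 0), (-2, 1), (-2, 2), (-1, 2)])
Fold: move[0]->L => LLULUUR (positions: [(0, 0), (-1, 0), (-2, 0), (-2, 1), (-3, 1), (-3, 2), (-3, 3), (-2, 3)])

Answer: (0,0) (-1,0) (-2,0) (-2,1) (-3,1) (-3,2) (-3,3) (-2,3)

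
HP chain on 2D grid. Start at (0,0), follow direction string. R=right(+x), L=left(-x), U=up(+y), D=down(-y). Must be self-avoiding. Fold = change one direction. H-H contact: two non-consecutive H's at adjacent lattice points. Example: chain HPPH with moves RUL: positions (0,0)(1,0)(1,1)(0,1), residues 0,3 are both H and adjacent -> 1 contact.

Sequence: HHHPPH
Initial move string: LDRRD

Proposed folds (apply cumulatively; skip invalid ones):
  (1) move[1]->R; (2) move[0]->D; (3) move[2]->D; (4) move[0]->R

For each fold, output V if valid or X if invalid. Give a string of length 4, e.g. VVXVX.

Answer: XVVV

Derivation:
Initial: LDRRD -> [(0, 0), (-1, 0), (-1, -1), (0, -1), (1, -1), (1, -2)]
Fold 1: move[1]->R => LRRRD INVALID (collision), skipped
Fold 2: move[0]->D => DDRRD VALID
Fold 3: move[2]->D => DDDRD VALID
Fold 4: move[0]->R => RDDRD VALID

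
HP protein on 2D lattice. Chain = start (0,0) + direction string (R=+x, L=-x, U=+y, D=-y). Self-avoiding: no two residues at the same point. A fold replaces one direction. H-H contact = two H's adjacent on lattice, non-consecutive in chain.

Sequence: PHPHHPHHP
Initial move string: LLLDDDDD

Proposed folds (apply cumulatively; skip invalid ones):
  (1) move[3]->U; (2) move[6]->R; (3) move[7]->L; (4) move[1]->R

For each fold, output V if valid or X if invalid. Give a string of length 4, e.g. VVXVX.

Initial: LLLDDDDD -> [(0, 0), (-1, 0), (-2, 0), (-3, 0), (-3, -1), (-3, -2), (-3, -3), (-3, -4), (-3, -5)]
Fold 1: move[3]->U => LLLUDDDD INVALID (collision), skipped
Fold 2: move[6]->R => LLLDDDRD VALID
Fold 3: move[7]->L => LLLDDDRL INVALID (collision), skipped
Fold 4: move[1]->R => LRLDDDRD INVALID (collision), skipped

Answer: XVXX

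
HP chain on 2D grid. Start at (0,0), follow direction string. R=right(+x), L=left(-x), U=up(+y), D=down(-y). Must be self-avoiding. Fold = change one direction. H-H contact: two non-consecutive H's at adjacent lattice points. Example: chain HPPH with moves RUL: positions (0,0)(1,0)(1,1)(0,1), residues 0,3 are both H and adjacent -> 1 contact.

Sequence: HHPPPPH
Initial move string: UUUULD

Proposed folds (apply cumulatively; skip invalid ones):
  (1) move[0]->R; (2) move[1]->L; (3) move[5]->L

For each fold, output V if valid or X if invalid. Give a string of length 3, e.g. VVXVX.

Answer: VXV

Derivation:
Initial: UUUULD -> [(0, 0), (0, 1), (0, 2), (0, 3), (0, 4), (-1, 4), (-1, 3)]
Fold 1: move[0]->R => RUUULD VALID
Fold 2: move[1]->L => RLUULD INVALID (collision), skipped
Fold 3: move[5]->L => RUUULL VALID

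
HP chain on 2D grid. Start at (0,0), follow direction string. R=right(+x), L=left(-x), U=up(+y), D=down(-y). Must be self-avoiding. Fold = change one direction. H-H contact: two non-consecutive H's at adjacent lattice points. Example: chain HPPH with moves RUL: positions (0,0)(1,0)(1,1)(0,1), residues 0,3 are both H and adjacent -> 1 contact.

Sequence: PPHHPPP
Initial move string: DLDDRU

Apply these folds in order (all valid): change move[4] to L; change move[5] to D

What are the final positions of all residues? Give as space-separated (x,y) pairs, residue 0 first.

Answer: (0,0) (0,-1) (-1,-1) (-1,-2) (-1,-3) (-2,-3) (-2,-4)

Derivation:
Initial moves: DLDDRU
Fold: move[4]->L => DLDDLU (positions: [(0, 0), (0, -1), (-1, -1), (-1, -2), (-1, -3), (-2, -3), (-2, -2)])
Fold: move[5]->D => DLDDLD (positions: [(0, 0), (0, -1), (-1, -1), (-1, -2), (-1, -3), (-2, -3), (-2, -4)])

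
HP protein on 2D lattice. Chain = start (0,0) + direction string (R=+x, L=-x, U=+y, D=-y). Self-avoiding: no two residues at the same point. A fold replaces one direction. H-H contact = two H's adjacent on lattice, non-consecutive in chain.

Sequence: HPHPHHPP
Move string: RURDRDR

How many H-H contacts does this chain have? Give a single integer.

Answer: 0

Derivation:
Positions: [(0, 0), (1, 0), (1, 1), (2, 1), (2, 0), (3, 0), (3, -1), (4, -1)]
No H-H contacts found.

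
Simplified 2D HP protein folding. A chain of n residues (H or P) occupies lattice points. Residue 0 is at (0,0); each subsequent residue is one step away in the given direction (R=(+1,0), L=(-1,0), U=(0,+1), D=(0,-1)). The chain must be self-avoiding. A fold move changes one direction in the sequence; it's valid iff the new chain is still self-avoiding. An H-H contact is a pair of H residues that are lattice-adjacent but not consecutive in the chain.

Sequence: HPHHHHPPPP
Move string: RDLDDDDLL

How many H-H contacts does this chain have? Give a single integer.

Answer: 1

Derivation:
Positions: [(0, 0), (1, 0), (1, -1), (0, -1), (0, -2), (0, -3), (0, -4), (0, -5), (-1, -5), (-2, -5)]
H-H contact: residue 0 @(0,0) - residue 3 @(0, -1)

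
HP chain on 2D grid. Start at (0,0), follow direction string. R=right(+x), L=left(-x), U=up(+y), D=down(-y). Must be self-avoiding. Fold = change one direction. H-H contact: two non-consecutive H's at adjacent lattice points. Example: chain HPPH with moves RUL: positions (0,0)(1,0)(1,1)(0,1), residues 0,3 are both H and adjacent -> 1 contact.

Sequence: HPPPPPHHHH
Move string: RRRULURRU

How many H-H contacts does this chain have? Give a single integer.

Positions: [(0, 0), (1, 0), (2, 0), (3, 0), (3, 1), (2, 1), (2, 2), (3, 2), (4, 2), (4, 3)]
No H-H contacts found.

Answer: 0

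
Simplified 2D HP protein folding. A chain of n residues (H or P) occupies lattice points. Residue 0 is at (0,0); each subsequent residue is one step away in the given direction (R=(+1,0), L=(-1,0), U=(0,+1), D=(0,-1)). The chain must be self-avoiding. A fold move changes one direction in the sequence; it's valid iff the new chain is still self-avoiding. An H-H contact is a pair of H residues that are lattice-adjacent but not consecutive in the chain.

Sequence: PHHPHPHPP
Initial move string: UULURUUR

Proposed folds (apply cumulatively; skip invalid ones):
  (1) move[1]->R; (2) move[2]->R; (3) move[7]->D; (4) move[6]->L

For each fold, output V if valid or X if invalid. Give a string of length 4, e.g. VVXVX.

Answer: XVXX

Derivation:
Initial: UULURUUR -> [(0, 0), (0, 1), (0, 2), (-1, 2), (-1, 3), (0, 3), (0, 4), (0, 5), (1, 5)]
Fold 1: move[1]->R => URLURUUR INVALID (collision), skipped
Fold 2: move[2]->R => UURURUUR VALID
Fold 3: move[7]->D => UURURUUD INVALID (collision), skipped
Fold 4: move[6]->L => UURURULR INVALID (collision), skipped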